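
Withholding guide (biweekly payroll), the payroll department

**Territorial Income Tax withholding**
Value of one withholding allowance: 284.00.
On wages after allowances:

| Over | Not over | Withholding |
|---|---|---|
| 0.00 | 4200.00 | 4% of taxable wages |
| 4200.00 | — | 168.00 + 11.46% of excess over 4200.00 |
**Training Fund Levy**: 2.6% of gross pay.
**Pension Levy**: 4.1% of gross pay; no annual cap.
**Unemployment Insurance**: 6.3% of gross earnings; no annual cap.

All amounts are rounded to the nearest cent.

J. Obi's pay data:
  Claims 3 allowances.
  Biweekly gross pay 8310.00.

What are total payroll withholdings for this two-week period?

1621.67

Territorial Income Tax: taxable = 8310.00 − 3×284.00 = 7458.00
  168.00 + 11.46% × (7458.00 − 4200.00) = 168.00 + 11.46% × 3258.00 = 541.37
Training Fund Levy: 2.6% × 8310.00 = 216.06
Pension Levy: 4.1% × 8310.00 = 340.71
Unemployment Insurance: 6.3% × 8310.00 = 523.53
Total: 541.37 + 216.06 + 340.71 + 523.53 = 1621.67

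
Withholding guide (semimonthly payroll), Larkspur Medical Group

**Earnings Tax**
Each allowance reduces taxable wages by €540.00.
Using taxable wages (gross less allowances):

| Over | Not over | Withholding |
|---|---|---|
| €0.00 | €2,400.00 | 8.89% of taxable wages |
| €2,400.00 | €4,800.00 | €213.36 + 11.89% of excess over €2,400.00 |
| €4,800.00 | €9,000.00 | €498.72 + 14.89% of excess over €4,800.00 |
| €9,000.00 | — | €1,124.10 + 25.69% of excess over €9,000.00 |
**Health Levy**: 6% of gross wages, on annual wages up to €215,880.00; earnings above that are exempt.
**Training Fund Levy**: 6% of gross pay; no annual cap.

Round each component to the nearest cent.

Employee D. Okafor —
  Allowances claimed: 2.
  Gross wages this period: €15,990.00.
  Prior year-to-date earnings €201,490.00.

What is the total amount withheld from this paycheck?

€4,465.18

Earnings Tax: taxable = €15,990.00 − 2×€540.00 = €14,910.00
  €1,124.10 + 25.69% × (€14,910.00 − €9,000.00) = €1,124.10 + 25.69% × €5,910.00 = €2,642.38
Health Levy: cap €215,880.00 − YTD €201,490.00 = €14,390.00 subject; 6% × €14,390.00 = €863.40
Training Fund Levy: 6% × €15,990.00 = €959.40
Total: €2,642.38 + €863.40 + €959.40 = €4,465.18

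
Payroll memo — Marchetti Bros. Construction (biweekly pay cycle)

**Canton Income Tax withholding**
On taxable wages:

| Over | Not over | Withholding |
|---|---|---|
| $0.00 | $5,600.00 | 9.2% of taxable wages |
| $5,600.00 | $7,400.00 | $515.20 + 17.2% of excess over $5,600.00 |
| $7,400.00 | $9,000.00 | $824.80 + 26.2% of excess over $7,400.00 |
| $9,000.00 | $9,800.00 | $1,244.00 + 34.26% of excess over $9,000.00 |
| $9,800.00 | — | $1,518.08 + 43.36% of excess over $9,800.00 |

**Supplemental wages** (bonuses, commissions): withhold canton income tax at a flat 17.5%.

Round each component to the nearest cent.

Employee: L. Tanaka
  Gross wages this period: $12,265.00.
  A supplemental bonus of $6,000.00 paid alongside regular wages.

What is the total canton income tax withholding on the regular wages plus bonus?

$3,636.90

Canton Income Tax: taxable = $12,265.00
  $1,518.08 + 43.36% × ($12,265.00 − $9,800.00) = $1,518.08 + 43.36% × $2,465.00 = $2,586.90
Supplemental (17.5% flat on bonus): 17.5% × $6,000.00 = $1,050.00
Total canton income tax: $2,586.90 + $1,050.00 = $3,636.90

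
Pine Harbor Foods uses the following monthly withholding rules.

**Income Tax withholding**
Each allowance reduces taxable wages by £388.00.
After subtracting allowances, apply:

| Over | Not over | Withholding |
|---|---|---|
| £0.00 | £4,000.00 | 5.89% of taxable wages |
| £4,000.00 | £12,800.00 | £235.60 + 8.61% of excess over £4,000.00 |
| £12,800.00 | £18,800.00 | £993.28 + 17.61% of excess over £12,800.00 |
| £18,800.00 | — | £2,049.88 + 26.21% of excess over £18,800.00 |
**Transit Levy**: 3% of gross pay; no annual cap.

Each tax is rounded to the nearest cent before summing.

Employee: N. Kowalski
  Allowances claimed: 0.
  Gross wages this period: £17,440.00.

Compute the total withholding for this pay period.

£2,333.58

Income Tax: taxable = £17,440.00
  £993.28 + 17.61% × (£17,440.00 − £12,800.00) = £993.28 + 17.61% × £4,640.00 = £1,810.38
Transit Levy: 3% × £17,440.00 = £523.20
Total: £1,810.38 + £523.20 = £2,333.58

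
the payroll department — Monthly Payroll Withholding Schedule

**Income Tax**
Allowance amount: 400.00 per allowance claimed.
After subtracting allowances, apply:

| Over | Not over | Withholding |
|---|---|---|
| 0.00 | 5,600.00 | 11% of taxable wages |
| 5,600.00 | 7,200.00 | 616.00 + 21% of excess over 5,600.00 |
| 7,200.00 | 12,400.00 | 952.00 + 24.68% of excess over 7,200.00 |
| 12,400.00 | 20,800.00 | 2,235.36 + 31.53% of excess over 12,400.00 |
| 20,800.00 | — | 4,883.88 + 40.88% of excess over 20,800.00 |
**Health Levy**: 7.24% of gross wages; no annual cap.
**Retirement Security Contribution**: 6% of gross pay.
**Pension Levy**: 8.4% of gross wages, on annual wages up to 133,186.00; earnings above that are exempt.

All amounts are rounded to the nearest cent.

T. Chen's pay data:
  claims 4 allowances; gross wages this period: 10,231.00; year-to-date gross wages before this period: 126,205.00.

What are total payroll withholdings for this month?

3,246.15

Income Tax: taxable = 10,231.00 − 4×400.00 = 8,631.00
  952.00 + 24.68% × (8,631.00 − 7,200.00) = 952.00 + 24.68% × 1,431.00 = 1,305.17
Health Levy: 7.24% × 10,231.00 = 740.72
Retirement Security Contribution: 6% × 10,231.00 = 613.86
Pension Levy: cap 133,186.00 − YTD 126,205.00 = 6,981.00 subject; 8.4% × 6,981.00 = 586.40
Total: 1,305.17 + 740.72 + 613.86 + 586.40 = 3,246.15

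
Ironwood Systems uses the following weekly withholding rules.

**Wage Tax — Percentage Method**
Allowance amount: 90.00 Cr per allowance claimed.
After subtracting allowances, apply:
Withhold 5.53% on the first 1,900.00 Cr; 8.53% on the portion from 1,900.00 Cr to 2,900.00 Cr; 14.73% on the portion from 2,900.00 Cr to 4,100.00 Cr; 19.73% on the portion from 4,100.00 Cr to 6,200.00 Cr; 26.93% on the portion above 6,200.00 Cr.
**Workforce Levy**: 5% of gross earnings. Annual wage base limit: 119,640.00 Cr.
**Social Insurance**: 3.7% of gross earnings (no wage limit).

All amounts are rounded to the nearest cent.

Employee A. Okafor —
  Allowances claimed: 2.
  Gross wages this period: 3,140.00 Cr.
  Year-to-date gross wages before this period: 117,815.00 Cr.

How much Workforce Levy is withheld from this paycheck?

Workforce Levy: cap 119,640.00 Cr − YTD 117,815.00 Cr = 1,825.00 Cr subject; 5% × 1,825.00 Cr = 91.25 Cr

91.25 Cr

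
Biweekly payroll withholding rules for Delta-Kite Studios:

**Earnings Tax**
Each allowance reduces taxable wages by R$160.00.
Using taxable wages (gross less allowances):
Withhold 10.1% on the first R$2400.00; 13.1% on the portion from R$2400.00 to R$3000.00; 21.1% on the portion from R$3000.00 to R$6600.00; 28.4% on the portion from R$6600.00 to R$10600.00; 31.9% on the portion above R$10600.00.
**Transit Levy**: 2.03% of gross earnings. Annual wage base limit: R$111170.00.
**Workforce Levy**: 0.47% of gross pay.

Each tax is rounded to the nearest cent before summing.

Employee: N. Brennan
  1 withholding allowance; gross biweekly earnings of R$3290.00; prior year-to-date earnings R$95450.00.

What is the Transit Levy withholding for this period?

R$66.79

Transit Levy: 2.03% × R$3290.00 = R$66.79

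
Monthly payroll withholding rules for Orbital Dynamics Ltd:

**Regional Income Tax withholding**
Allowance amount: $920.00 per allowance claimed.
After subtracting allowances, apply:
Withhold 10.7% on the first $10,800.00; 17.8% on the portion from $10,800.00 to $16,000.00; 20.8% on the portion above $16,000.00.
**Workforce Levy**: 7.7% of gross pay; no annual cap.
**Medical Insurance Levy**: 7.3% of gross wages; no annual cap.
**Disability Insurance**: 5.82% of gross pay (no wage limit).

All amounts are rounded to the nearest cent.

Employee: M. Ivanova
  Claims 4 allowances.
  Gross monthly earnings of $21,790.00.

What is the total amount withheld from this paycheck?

$7,056.76

Regional Income Tax: taxable = $21,790.00 − 4×$920.00 = $18,110.00
  $2,081.20 + 20.8% × ($18,110.00 − $16,000.00) = $2,081.20 + 20.8% × $2,110.00 = $2,520.08
Workforce Levy: 7.7% × $21,790.00 = $1,677.83
Medical Insurance Levy: 7.3% × $21,790.00 = $1,590.67
Disability Insurance: 5.82% × $21,790.00 = $1,268.18
Total: $2,520.08 + $1,677.83 + $1,590.67 + $1,268.18 = $7,056.76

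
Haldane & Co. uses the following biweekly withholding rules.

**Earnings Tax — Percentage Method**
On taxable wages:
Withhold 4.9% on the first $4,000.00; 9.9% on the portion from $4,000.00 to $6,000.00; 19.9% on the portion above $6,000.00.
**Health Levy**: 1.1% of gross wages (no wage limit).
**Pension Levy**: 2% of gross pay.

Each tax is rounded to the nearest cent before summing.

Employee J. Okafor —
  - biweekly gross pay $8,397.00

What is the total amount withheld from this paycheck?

Earnings Tax: taxable = $8,397.00
  $394.00 + 19.9% × ($8,397.00 − $6,000.00) = $394.00 + 19.9% × $2,397.00 = $871.00
Health Levy: 1.1% × $8,397.00 = $92.37
Pension Levy: 2% × $8,397.00 = $167.94
Total: $871.00 + $92.37 + $167.94 = $1,131.31

$1,131.31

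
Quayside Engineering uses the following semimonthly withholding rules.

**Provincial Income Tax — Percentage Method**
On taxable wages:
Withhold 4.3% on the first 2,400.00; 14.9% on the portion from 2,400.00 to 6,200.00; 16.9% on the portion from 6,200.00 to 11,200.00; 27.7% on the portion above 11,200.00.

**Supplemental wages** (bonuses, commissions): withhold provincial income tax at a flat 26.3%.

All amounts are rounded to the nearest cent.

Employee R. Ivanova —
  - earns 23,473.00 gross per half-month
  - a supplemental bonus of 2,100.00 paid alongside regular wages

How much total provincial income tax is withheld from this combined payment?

Provincial Income Tax: taxable = 23,473.00
  1,514.40 + 27.7% × (23,473.00 − 11,200.00) = 1,514.40 + 27.7% × 12,273.00 = 4,914.02
Supplemental (26.3% flat on bonus): 26.3% × 2,100.00 = 552.30
Total provincial income tax: 4,914.02 + 552.30 = 5,466.32

5,466.32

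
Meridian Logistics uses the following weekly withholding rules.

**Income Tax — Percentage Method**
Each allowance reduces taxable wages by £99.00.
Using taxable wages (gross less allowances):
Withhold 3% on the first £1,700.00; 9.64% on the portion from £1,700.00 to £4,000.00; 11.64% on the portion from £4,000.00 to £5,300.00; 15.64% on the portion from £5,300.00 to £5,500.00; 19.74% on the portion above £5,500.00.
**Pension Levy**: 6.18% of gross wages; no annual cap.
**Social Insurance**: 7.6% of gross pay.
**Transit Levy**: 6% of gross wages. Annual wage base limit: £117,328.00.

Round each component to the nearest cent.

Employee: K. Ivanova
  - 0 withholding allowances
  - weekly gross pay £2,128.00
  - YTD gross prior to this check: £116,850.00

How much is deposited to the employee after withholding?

£1,713.82

Income Tax: taxable = £2,128.00
  £51.00 + 9.64% × (£2,128.00 − £1,700.00) = £51.00 + 9.64% × £428.00 = £92.26
Pension Levy: 6.18% × £2,128.00 = £131.51
Social Insurance: 7.6% × £2,128.00 = £161.73
Transit Levy: cap £117,328.00 − YTD £116,850.00 = £478.00 subject; 6% × £478.00 = £28.68
Total withheld: £92.26 + £131.51 + £161.73 + £28.68 = £414.18
Net pay: £2,128.00 − £414.18 = £1,713.82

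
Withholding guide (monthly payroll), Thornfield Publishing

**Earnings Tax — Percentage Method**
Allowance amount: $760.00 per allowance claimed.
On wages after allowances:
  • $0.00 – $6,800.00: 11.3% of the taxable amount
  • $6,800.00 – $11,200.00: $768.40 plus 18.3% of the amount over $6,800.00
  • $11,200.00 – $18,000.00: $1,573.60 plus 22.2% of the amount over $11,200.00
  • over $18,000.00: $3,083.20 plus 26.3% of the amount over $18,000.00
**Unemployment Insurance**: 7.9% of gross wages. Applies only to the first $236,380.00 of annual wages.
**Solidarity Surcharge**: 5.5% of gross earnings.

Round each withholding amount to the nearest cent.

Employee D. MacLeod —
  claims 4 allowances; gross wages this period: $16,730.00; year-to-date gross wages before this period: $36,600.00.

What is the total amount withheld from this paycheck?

Earnings Tax: taxable = $16,730.00 − 4×$760.00 = $13,690.00
  $1,573.60 + 22.2% × ($13,690.00 − $11,200.00) = $1,573.60 + 22.2% × $2,490.00 = $2,126.38
Unemployment Insurance: 7.9% × $16,730.00 = $1,321.67
Solidarity Surcharge: 5.5% × $16,730.00 = $920.15
Total: $2,126.38 + $1,321.67 + $920.15 = $4,368.20

$4,368.20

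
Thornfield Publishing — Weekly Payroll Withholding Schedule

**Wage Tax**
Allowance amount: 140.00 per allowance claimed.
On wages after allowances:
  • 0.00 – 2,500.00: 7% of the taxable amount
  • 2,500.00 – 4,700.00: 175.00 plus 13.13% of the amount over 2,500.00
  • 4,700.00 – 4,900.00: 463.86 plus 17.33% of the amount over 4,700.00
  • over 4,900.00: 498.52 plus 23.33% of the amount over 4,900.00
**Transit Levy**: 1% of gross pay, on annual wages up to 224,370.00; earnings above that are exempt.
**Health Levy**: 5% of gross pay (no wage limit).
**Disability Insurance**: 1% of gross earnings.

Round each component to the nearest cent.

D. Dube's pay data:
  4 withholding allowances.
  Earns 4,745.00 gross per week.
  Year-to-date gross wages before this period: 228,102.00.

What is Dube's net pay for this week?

Wage Tax: taxable = 4,745.00 − 4×140.00 = 4,185.00
  175.00 + 13.13% × (4,185.00 − 2,500.00) = 175.00 + 13.13% × 1,685.00 = 396.24
Transit Levy: YTD 228,102.00 ≥ cap 224,370.00 → 0.00
Health Levy: 5% × 4,745.00 = 237.25
Disability Insurance: 1% × 4,745.00 = 47.45
Total withheld: 396.24 + 0.00 + 237.25 + 47.45 = 680.94
Net pay: 4,745.00 − 680.94 = 4,064.06

4,064.06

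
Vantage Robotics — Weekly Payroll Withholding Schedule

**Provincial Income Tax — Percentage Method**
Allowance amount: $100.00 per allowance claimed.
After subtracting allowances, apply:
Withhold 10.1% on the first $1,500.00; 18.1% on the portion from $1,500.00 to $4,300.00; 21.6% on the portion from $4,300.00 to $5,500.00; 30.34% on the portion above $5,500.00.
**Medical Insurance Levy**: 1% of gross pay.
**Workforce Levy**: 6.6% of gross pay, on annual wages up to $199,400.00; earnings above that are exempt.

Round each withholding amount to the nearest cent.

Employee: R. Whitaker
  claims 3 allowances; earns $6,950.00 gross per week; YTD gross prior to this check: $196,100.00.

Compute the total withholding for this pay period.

$1,553.71

Provincial Income Tax: taxable = $6,950.00 − 3×$100.00 = $6,650.00
  $917.50 + 30.34% × ($6,650.00 − $5,500.00) = $917.50 + 30.34% × $1,150.00 = $1,266.41
Medical Insurance Levy: 1% × $6,950.00 = $69.50
Workforce Levy: cap $199,400.00 − YTD $196,100.00 = $3,300.00 subject; 6.6% × $3,300.00 = $217.80
Total: $1,266.41 + $69.50 + $217.80 = $1,553.71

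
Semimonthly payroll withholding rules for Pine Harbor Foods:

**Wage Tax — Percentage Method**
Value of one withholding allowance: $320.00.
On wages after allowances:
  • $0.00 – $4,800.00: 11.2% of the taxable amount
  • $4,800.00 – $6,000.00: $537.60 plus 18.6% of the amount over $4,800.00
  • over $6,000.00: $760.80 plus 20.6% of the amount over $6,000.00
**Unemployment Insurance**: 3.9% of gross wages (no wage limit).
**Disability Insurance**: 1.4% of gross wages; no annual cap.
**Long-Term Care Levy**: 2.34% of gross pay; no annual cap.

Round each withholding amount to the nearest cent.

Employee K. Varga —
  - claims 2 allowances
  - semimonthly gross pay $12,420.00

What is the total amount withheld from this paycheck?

Wage Tax: taxable = $12,420.00 − 2×$320.00 = $11,780.00
  $760.80 + 20.6% × ($11,780.00 − $6,000.00) = $760.80 + 20.6% × $5,780.00 = $1,951.48
Unemployment Insurance: 3.9% × $12,420.00 = $484.38
Disability Insurance: 1.4% × $12,420.00 = $173.88
Long-Term Care Levy: 2.34% × $12,420.00 = $290.63
Total: $1,951.48 + $484.38 + $173.88 + $290.63 = $2,900.37

$2,900.37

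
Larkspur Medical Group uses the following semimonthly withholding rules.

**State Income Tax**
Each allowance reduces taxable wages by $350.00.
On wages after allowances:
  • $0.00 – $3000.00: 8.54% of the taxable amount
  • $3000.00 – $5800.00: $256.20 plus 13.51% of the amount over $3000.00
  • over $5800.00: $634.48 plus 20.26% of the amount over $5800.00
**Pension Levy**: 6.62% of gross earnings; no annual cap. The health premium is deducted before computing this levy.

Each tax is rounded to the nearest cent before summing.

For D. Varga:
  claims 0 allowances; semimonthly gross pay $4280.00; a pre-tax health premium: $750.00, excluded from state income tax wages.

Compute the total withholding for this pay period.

$561.49

State Income Tax: taxable = $4280.00 − $750.00 = $3530.00
  $256.20 + 13.51% × ($3530.00 − $3000.00) = $256.20 + 13.51% × $530.00 = $327.80
Pension Levy: 6.62% × $3530.00 = $233.69
Total: $327.80 + $233.69 = $561.49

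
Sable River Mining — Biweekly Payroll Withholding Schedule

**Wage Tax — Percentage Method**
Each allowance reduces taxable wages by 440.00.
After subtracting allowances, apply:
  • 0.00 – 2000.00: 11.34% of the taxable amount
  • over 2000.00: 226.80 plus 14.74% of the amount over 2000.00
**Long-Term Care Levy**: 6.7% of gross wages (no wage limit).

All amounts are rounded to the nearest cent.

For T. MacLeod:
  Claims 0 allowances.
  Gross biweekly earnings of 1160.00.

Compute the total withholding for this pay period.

209.26

Wage Tax: taxable = 1160.00
  11.34% × 1160.00 = 131.54
Long-Term Care Levy: 6.7% × 1160.00 = 77.72
Total: 131.54 + 77.72 = 209.26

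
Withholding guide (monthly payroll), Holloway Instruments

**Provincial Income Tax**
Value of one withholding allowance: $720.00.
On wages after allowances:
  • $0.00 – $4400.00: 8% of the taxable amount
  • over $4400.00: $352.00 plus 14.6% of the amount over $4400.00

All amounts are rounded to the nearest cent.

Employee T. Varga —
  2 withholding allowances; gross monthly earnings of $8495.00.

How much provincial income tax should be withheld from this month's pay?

Provincial Income Tax: taxable = $8495.00 − 2×$720.00 = $7055.00
  $352.00 + 14.6% × ($7055.00 − $4400.00) = $352.00 + 14.6% × $2655.00 = $739.63

$739.63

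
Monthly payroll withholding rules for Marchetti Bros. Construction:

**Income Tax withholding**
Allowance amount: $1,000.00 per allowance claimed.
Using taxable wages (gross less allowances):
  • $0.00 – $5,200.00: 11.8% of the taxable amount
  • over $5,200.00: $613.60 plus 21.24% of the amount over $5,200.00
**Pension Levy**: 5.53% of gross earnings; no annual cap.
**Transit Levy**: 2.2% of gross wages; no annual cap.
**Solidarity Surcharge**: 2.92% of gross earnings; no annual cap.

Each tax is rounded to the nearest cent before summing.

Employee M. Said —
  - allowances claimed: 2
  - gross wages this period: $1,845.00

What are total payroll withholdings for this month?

$196.49

Income Tax: taxable = $1,845.00 − 2×$1,000.00 = $-155.00
  Taxable ≤ 0 → $0.00
Pension Levy: 5.53% × $1,845.00 = $102.03
Transit Levy: 2.2% × $1,845.00 = $40.59
Solidarity Surcharge: 2.92% × $1,845.00 = $53.87
Total: $0.00 + $102.03 + $40.59 + $53.87 = $196.49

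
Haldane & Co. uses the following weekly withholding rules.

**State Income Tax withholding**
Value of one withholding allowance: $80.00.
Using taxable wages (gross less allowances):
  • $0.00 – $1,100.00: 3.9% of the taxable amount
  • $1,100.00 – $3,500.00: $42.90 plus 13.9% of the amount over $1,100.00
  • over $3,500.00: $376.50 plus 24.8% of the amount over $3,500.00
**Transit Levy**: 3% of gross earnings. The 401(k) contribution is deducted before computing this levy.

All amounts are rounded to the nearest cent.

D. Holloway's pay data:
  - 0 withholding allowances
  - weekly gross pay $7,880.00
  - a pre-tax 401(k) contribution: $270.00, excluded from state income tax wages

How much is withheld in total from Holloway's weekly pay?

State Income Tax: taxable = $7,880.00 − $270.00 = $7,610.00
  $376.50 + 24.8% × ($7,610.00 − $3,500.00) = $376.50 + 24.8% × $4,110.00 = $1,395.78
Transit Levy: 3% × $7,610.00 = $228.30
Total: $1,395.78 + $228.30 = $1,624.08

$1,624.08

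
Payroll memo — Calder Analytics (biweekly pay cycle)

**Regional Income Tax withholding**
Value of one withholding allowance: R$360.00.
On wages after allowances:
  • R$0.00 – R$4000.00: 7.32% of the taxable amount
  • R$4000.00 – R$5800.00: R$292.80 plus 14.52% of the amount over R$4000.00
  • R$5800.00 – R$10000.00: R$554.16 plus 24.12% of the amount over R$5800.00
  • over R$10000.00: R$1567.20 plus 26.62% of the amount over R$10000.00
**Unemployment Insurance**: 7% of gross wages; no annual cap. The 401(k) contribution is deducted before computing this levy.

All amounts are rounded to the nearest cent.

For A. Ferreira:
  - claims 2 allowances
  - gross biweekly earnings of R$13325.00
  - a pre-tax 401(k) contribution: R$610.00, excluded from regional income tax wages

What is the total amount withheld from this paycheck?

R$2988.32

Regional Income Tax: taxable = R$13325.00 − R$610.00 − 2×R$360.00 = R$11995.00
  R$1567.20 + 26.62% × (R$11995.00 − R$10000.00) = R$1567.20 + 26.62% × R$1995.00 = R$2098.27
Unemployment Insurance: 7% × R$12715.00 = R$890.05
Total: R$2098.27 + R$890.05 = R$2988.32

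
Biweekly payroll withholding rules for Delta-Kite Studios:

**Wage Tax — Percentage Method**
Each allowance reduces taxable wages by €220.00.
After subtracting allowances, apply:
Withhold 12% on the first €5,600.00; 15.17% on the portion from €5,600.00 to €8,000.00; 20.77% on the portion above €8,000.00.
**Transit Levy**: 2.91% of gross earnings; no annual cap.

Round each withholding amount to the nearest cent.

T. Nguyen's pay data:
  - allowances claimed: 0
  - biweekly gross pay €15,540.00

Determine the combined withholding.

€3,054.35

Wage Tax: taxable = €15,540.00
  €1,036.08 + 20.77% × (€15,540.00 − €8,000.00) = €1,036.08 + 20.77% × €7,540.00 = €2,602.14
Transit Levy: 2.91% × €15,540.00 = €452.21
Total: €2,602.14 + €452.21 = €3,054.35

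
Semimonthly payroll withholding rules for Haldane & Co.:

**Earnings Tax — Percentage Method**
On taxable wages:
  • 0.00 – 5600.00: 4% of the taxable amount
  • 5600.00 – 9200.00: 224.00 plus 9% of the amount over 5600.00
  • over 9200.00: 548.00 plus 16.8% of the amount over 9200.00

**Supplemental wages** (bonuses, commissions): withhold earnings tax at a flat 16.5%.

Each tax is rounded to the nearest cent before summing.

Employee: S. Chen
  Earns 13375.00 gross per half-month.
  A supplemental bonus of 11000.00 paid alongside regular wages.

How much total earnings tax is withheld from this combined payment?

3064.40

Earnings Tax: taxable = 13375.00
  548.00 + 16.8% × (13375.00 − 9200.00) = 548.00 + 16.8% × 4175.00 = 1249.40
Supplemental (16.5% flat on bonus): 16.5% × 11000.00 = 1815.00
Total earnings tax: 1249.40 + 1815.00 = 3064.40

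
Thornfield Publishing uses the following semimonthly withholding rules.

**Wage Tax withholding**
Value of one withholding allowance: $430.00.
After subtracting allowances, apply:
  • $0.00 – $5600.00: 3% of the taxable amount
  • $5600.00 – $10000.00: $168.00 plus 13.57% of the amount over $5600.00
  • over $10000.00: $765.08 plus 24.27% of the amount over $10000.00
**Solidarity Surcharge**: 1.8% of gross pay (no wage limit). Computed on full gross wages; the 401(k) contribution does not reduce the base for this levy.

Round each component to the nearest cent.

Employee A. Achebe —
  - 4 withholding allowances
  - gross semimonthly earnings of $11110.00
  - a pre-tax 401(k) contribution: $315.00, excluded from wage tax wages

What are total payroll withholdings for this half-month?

Wage Tax: taxable = $11110.00 − $315.00 − 4×$430.00 = $9075.00
  $168.00 + 13.57% × ($9075.00 − $5600.00) = $168.00 + 13.57% × $3475.00 = $639.56
Solidarity Surcharge: 1.8% × $11110.00 = $199.98
Total: $639.56 + $199.98 = $839.54

$839.54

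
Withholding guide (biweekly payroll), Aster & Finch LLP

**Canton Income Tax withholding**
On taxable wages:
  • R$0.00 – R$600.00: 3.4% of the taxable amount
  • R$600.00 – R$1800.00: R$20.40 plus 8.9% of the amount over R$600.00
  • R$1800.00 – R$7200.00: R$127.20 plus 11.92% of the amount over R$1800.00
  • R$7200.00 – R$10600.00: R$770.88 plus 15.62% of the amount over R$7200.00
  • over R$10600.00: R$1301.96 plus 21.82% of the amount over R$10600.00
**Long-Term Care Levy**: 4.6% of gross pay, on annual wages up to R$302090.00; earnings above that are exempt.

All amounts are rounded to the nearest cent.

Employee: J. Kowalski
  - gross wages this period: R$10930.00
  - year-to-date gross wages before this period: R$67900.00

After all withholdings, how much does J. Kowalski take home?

Canton Income Tax: taxable = R$10930.00
  R$1301.96 + 21.82% × (R$10930.00 − R$10600.00) = R$1301.96 + 21.82% × R$330.00 = R$1373.97
Long-Term Care Levy: 4.6% × R$10930.00 = R$502.78
Total withheld: R$1373.97 + R$502.78 = R$1876.75
Net pay: R$10930.00 − R$1876.75 = R$9053.25

R$9053.25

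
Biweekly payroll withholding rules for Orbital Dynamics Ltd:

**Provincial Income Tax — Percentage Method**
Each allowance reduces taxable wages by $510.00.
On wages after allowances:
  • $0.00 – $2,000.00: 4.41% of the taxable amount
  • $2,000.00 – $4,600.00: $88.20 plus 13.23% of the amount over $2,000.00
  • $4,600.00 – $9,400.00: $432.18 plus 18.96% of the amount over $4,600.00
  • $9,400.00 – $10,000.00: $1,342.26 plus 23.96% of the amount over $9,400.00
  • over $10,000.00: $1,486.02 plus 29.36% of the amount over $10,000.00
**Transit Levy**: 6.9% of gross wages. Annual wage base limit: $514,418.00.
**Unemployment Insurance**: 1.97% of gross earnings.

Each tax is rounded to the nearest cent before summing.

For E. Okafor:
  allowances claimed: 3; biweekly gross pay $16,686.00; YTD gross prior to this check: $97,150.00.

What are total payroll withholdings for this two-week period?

Provincial Income Tax: taxable = $16,686.00 − 3×$510.00 = $15,156.00
  $1,486.02 + 29.36% × ($15,156.00 − $10,000.00) = $1,486.02 + 29.36% × $5,156.00 = $2,999.82
Transit Levy: 6.9% × $16,686.00 = $1,151.33
Unemployment Insurance: 1.97% × $16,686.00 = $328.71
Total: $2,999.82 + $1,151.33 + $328.71 = $4,479.86

$4,479.86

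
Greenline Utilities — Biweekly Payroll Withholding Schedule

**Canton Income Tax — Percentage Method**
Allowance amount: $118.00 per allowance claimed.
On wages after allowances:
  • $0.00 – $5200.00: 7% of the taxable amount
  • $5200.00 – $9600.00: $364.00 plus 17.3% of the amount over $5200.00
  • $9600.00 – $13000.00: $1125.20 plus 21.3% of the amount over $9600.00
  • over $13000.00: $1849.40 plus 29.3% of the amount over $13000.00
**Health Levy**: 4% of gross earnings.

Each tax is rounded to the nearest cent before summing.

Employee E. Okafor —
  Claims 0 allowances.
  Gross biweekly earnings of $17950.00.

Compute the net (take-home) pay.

$13932.25

Canton Income Tax: taxable = $17950.00
  $1849.40 + 29.3% × ($17950.00 − $13000.00) = $1849.40 + 29.3% × $4950.00 = $3299.75
Health Levy: 4% × $17950.00 = $718.00
Total withheld: $3299.75 + $718.00 = $4017.75
Net pay: $17950.00 − $4017.75 = $13932.25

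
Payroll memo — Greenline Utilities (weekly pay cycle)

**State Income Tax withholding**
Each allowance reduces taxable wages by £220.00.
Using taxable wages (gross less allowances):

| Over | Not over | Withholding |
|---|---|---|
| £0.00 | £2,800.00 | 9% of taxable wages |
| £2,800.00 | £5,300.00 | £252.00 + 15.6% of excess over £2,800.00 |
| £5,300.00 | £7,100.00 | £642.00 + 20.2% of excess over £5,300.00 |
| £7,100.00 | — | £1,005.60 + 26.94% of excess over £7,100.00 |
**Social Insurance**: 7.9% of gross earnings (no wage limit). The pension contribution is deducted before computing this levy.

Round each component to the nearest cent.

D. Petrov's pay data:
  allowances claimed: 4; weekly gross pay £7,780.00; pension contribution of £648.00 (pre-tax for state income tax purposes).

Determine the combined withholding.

£1,397.73

State Income Tax: taxable = £7,780.00 − £648.00 − 4×£220.00 = £6,252.00
  £642.00 + 20.2% × (£6,252.00 − £5,300.00) = £642.00 + 20.2% × £952.00 = £834.30
Social Insurance: 7.9% × £7,132.00 = £563.43
Total: £834.30 + £563.43 = £1,397.73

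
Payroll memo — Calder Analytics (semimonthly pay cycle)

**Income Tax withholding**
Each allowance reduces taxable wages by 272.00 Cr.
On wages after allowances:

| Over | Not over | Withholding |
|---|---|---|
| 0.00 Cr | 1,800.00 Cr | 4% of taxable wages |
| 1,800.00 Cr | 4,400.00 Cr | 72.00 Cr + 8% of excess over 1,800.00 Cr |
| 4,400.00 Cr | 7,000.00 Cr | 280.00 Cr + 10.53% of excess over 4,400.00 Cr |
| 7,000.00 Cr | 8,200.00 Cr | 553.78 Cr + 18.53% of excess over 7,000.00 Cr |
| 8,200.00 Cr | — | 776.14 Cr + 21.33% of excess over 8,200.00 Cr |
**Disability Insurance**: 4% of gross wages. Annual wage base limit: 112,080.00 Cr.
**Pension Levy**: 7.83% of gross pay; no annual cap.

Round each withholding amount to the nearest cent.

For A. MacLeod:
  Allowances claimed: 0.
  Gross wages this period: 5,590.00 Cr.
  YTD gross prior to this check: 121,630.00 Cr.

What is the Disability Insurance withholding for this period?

0.00 Cr

Disability Insurance: YTD 121,630.00 Cr ≥ cap 112,080.00 Cr → 0.00 Cr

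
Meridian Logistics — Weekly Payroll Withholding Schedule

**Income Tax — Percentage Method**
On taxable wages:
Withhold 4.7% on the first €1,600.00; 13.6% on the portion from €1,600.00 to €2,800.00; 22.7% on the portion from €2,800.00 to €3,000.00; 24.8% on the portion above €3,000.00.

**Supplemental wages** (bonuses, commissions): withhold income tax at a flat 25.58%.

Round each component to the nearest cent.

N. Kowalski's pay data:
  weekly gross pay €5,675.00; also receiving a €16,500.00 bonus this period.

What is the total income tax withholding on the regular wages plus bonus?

€5,167.90

Income Tax: taxable = €5,675.00
  €283.80 + 24.8% × (€5,675.00 − €3,000.00) = €283.80 + 24.8% × €2,675.00 = €947.20
Supplemental (25.58% flat on bonus): 25.58% × €16,500.00 = €4,220.70
Total income tax: €947.20 + €4,220.70 = €5,167.90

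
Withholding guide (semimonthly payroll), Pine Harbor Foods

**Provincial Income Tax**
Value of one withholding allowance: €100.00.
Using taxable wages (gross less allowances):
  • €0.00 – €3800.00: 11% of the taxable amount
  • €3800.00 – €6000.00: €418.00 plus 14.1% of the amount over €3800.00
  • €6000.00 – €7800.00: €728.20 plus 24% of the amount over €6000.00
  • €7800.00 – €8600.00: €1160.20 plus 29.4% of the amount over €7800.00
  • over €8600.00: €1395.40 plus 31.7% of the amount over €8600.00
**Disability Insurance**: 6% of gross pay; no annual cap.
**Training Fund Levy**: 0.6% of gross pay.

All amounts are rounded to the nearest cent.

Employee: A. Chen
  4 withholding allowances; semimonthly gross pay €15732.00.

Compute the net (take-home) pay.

Provincial Income Tax: taxable = €15732.00 − 4×€100.00 = €15332.00
  €1395.40 + 31.7% × (€15332.00 − €8600.00) = €1395.40 + 31.7% × €6732.00 = €3529.44
Disability Insurance: 6% × €15732.00 = €943.92
Training Fund Levy: 0.6% × €15732.00 = €94.39
Total withheld: €3529.44 + €943.92 + €94.39 = €4567.75
Net pay: €15732.00 − €4567.75 = €11164.25

€11164.25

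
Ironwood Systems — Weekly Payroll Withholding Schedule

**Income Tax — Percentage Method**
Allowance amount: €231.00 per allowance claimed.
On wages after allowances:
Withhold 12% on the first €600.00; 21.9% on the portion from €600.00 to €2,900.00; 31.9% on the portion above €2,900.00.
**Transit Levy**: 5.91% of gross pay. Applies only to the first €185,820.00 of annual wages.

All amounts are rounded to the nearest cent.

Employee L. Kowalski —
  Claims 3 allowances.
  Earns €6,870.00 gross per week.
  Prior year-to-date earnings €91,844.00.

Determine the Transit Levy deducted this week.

Transit Levy: 5.91% × €6,870.00 = €406.02

€406.02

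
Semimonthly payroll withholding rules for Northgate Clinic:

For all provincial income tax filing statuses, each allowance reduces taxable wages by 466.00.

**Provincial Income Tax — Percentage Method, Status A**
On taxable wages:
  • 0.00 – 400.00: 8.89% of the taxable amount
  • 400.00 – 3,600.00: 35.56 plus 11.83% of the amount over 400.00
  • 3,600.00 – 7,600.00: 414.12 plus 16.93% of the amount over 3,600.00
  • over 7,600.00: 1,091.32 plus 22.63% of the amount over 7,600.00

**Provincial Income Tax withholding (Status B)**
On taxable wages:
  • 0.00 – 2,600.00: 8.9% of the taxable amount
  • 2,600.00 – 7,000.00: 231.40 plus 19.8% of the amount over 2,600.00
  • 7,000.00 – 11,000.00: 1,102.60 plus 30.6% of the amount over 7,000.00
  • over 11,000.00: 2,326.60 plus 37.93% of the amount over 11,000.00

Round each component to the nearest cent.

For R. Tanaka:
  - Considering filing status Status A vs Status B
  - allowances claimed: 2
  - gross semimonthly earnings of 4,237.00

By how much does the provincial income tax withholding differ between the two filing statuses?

Provincial Income Tax (Status A): taxable = 4,237.00 − 2×466.00 = 3,305.00
  35.56 + 11.83% × (3,305.00 − 400.00) = 35.56 + 11.83% × 2,905.00 = 379.22
Provincial Income Tax (Status B): taxable = 4,237.00 − 2×466.00 = 3,305.00
  231.40 + 19.8% × (3,305.00 − 2,600.00) = 231.40 + 19.8% × 705.00 = 370.99
Difference: |379.22 − 370.99| = 8.23 (higher under Status A)

8.23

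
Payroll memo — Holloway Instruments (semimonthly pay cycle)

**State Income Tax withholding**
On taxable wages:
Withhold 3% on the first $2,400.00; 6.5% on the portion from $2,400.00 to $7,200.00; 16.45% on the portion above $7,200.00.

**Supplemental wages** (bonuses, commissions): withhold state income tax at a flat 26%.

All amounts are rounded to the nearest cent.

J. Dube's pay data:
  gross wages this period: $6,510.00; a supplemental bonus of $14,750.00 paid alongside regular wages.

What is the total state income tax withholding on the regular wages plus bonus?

$4,174.15

State Income Tax: taxable = $6,510.00
  $72.00 + 6.5% × ($6,510.00 − $2,400.00) = $72.00 + 6.5% × $4,110.00 = $339.15
Supplemental (26% flat on bonus): 26% × $14,750.00 = $3,835.00
Total state income tax: $339.15 + $3,835.00 = $4,174.15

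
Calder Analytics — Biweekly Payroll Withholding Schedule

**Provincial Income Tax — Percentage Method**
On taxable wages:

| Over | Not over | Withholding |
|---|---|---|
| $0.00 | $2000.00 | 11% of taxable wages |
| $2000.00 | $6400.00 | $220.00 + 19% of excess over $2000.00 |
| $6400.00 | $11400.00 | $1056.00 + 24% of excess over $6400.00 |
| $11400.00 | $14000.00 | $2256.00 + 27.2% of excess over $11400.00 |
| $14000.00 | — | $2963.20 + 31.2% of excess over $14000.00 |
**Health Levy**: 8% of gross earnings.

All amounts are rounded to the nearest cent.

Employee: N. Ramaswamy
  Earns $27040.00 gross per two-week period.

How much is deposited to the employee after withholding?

$17845.12

Provincial Income Tax: taxable = $27040.00
  $2963.20 + 31.2% × ($27040.00 − $14000.00) = $2963.20 + 31.2% × $13040.00 = $7031.68
Health Levy: 8% × $27040.00 = $2163.20
Total withheld: $7031.68 + $2163.20 = $9194.88
Net pay: $27040.00 − $9194.88 = $17845.12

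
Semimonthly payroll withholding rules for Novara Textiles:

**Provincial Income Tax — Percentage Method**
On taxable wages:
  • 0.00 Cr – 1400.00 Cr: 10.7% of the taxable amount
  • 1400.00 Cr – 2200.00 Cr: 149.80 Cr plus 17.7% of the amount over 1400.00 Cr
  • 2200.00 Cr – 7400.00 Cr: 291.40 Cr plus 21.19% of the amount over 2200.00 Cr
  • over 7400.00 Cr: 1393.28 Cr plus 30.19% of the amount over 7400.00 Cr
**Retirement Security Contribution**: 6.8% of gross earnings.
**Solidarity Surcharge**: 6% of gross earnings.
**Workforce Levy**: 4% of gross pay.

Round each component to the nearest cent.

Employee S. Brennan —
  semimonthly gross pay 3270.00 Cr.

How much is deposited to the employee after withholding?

2202.51 Cr

Provincial Income Tax: taxable = 3270.00 Cr
  291.40 Cr + 21.19% × (3270.00 Cr − 2200.00 Cr) = 291.40 Cr + 21.19% × 1070.00 Cr = 518.13 Cr
Retirement Security Contribution: 6.8% × 3270.00 Cr = 222.36 Cr
Solidarity Surcharge: 6% × 3270.00 Cr = 196.20 Cr
Workforce Levy: 4% × 3270.00 Cr = 130.80 Cr
Total withheld: 518.13 Cr + 222.36 Cr + 196.20 Cr + 130.80 Cr = 1067.49 Cr
Net pay: 3270.00 Cr − 1067.49 Cr = 2202.51 Cr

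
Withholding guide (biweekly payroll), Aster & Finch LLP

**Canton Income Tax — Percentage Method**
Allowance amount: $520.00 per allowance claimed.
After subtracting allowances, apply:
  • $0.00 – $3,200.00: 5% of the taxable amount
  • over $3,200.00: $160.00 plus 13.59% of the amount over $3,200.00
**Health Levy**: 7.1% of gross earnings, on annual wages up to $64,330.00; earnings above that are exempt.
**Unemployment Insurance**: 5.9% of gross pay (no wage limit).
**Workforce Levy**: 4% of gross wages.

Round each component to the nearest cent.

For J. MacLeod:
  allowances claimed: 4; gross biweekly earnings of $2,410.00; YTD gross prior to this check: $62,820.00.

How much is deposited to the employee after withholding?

$2,047.70

Canton Income Tax: taxable = $2,410.00 − 4×$520.00 = $330.00
  5% × $330.00 = $16.50
Health Levy: cap $64,330.00 − YTD $62,820.00 = $1,510.00 subject; 7.1% × $1,510.00 = $107.21
Unemployment Insurance: 5.9% × $2,410.00 = $142.19
Workforce Levy: 4% × $2,410.00 = $96.40
Total withheld: $16.50 + $107.21 + $142.19 + $96.40 = $362.30
Net pay: $2,410.00 − $362.30 = $2,047.70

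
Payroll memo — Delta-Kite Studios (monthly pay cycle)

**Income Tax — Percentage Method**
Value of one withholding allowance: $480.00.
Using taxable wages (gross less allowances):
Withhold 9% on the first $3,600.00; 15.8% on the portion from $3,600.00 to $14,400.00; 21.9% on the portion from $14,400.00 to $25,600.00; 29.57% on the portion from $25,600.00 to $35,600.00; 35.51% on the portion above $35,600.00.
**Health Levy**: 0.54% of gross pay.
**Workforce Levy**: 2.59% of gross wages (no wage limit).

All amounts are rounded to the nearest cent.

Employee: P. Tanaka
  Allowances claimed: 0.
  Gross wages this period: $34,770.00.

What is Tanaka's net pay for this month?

$26,486.93

Income Tax: taxable = $34,770.00
  $4,483.20 + 29.57% × ($34,770.00 − $25,600.00) = $4,483.20 + 29.57% × $9,170.00 = $7,194.77
Health Levy: 0.54% × $34,770.00 = $187.76
Workforce Levy: 2.59% × $34,770.00 = $900.54
Total withheld: $7,194.77 + $187.76 + $900.54 = $8,283.07
Net pay: $34,770.00 − $8,283.07 = $26,486.93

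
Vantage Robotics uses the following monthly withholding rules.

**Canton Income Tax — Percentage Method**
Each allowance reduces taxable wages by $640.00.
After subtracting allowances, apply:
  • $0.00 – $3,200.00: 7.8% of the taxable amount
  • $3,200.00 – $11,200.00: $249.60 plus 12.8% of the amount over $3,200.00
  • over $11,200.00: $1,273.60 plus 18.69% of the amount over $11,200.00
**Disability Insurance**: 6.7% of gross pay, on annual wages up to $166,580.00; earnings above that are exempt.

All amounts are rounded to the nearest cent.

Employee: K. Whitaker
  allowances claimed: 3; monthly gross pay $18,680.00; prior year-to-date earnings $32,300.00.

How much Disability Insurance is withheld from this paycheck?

Disability Insurance: 6.7% × $18,680.00 = $1,251.56

$1,251.56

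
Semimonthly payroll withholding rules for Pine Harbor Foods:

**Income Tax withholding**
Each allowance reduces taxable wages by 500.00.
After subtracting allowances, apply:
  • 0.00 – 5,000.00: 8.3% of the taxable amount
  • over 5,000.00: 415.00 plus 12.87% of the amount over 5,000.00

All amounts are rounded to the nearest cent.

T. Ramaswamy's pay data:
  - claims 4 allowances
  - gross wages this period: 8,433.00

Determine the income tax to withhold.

599.43

Income Tax: taxable = 8,433.00 − 4×500.00 = 6,433.00
  415.00 + 12.87% × (6,433.00 − 5,000.00) = 415.00 + 12.87% × 1,433.00 = 599.43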